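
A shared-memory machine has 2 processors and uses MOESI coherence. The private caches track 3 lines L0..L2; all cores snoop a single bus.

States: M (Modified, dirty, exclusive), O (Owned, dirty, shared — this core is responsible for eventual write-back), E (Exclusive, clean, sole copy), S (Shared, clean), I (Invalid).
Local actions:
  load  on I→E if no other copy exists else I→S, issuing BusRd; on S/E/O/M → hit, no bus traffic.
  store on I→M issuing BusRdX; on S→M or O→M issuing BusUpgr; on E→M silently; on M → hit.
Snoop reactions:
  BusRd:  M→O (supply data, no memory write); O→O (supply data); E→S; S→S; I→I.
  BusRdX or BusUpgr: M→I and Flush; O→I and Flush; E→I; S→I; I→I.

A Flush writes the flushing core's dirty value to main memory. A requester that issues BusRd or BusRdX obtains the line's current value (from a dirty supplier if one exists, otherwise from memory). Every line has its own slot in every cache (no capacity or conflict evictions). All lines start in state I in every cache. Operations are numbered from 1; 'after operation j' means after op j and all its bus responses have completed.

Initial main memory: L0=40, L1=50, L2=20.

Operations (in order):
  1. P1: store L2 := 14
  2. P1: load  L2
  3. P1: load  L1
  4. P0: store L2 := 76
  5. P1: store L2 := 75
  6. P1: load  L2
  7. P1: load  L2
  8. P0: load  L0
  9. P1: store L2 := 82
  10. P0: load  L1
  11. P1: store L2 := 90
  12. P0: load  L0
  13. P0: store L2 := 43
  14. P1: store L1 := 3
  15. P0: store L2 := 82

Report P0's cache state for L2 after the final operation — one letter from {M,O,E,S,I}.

1. P1: store L2 := 14  bus=[BusRdX]  L2: P0=I P1=M  mem[L2]=20
2. P1: load  L2  bus=[-]  L2: P0=I P1=M  mem[L2]=20
3. P1: load  L1  bus=[BusRd]  L1: P0=I P1=E  mem[L1]=50
4. P0: store L2 := 76  bus=[BusRdX,Flush]  L2: P0=M P1=I  mem[L2]=14
5. P1: store L2 := 75  bus=[BusRdX,Flush]  L2: P0=I P1=M  mem[L2]=76
6. P1: load  L2  bus=[-]  L2: P0=I P1=M  mem[L2]=76
7. P1: load  L2  bus=[-]  L2: P0=I P1=M  mem[L2]=76
8. P0: load  L0  bus=[BusRd]  L0: P0=E P1=I  mem[L0]=40
9. P1: store L2 := 82  bus=[-]  L2: P0=I P1=M  mem[L2]=76
10. P0: load  L1  bus=[BusRd]  L1: P0=S P1=S  mem[L1]=50
11. P1: store L2 := 90  bus=[-]  L2: P0=I P1=M  mem[L2]=76
12. P0: load  L0  bus=[-]  L0: P0=E P1=I  mem[L0]=40
13. P0: store L2 := 43  bus=[BusRdX,Flush]  L2: P0=M P1=I  mem[L2]=90
14. P1: store L1 := 3  bus=[BusUpgr]  L1: P0=I P1=M  mem[L1]=50
15. P0: store L2 := 82  bus=[-]  L2: P0=M P1=I  mem[L2]=90

state = M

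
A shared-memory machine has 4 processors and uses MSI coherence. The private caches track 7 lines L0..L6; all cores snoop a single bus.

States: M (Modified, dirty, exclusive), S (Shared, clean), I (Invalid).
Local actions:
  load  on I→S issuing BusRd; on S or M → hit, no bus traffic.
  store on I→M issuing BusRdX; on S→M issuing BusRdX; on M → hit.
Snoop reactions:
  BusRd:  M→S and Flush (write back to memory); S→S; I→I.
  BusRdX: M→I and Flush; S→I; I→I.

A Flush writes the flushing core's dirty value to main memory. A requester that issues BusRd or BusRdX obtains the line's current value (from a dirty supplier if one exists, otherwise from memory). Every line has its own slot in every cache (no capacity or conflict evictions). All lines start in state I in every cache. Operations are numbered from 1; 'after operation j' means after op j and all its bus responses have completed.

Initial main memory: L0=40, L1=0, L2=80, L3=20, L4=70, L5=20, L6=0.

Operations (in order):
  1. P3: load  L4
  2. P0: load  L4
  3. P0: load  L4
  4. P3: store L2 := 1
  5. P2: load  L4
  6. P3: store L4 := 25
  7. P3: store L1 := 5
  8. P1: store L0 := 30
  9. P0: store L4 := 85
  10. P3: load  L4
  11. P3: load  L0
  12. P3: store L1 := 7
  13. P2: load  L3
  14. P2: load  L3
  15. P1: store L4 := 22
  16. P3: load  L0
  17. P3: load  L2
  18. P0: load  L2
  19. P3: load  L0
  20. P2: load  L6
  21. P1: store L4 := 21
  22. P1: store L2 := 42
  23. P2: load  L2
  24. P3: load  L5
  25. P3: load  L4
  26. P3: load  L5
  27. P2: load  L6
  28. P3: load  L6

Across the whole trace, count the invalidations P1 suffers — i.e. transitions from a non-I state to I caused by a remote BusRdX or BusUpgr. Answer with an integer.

1. P3: load  L4  bus=[BusRd]  L4: P0=I P1=I P2=I P3=S  mem[L4]=70
2. P0: load  L4  bus=[BusRd]  L4: P0=S P1=I P2=I P3=S  mem[L4]=70
3. P0: load  L4  bus=[-]  L4: P0=S P1=I P2=I P3=S  mem[L4]=70
4. P3: store L2 := 1  bus=[BusRdX]  L2: P0=I P1=I P2=I P3=M  mem[L2]=80
5. P2: load  L4  bus=[BusRd]  L4: P0=S P1=I P2=S P3=S  mem[L4]=70
6. P3: store L4 := 25  bus=[BusRdX]  L4: P0=I P1=I P2=I P3=M  mem[L4]=70
7. P3: store L1 := 5  bus=[BusRdX]  L1: P0=I P1=I P2=I P3=M  mem[L1]=0
8. P1: store L0 := 30  bus=[BusRdX]  L0: P0=I P1=M P2=I P3=I  mem[L0]=40
9. P0: store L4 := 85  bus=[BusRdX,Flush]  L4: P0=M P1=I P2=I P3=I  mem[L4]=25
10. P3: load  L4  bus=[BusRd,Flush]  L4: P0=S P1=I P2=I P3=S  mem[L4]=85
11. P3: load  L0  bus=[BusRd,Flush]  L0: P0=I P1=S P2=I P3=S  mem[L0]=30
12. P3: store L1 := 7  bus=[-]  L1: P0=I P1=I P2=I P3=M  mem[L1]=0
13. P2: load  L3  bus=[BusRd]  L3: P0=I P1=I P2=S P3=I  mem[L3]=20
14. P2: load  L3  bus=[-]  L3: P0=I P1=I P2=S P3=I  mem[L3]=20
15. P1: store L4 := 22  bus=[BusRdX]  L4: P0=I P1=M P2=I P3=I  mem[L4]=85
16. P3: load  L0  bus=[-]  L0: P0=I P1=S P2=I P3=S  mem[L0]=30
17. P3: load  L2  bus=[-]  L2: P0=I P1=I P2=I P3=M  mem[L2]=80
18. P0: load  L2  bus=[BusRd,Flush]  L2: P0=S P1=I P2=I P3=S  mem[L2]=1
19. P3: load  L0  bus=[-]  L0: P0=I P1=S P2=I P3=S  mem[L0]=30
20. P2: load  L6  bus=[BusRd]  L6: P0=I P1=I P2=S P3=I  mem[L6]=0
21. P1: store L4 := 21  bus=[-]  L4: P0=I P1=M P2=I P3=I  mem[L4]=85
22. P1: store L2 := 42  bus=[BusRdX]  L2: P0=I P1=M P2=I P3=I  mem[L2]=1
23. P2: load  L2  bus=[BusRd,Flush]  L2: P0=I P1=S P2=S P3=I  mem[L2]=42
24. P3: load  L5  bus=[BusRd]  L5: P0=I P1=I P2=I P3=S  mem[L5]=20
25. P3: load  L4  bus=[BusRd,Flush]  L4: P0=I P1=S P2=I P3=S  mem[L4]=21
26. P3: load  L5  bus=[-]  L5: P0=I P1=I P2=I P3=S  mem[L5]=20
27. P2: load  L6  bus=[-]  L6: P0=I P1=I P2=S P3=I  mem[L6]=0
28. P3: load  L6  bus=[BusRd]  L6: P0=I P1=I P2=S P3=S  mem[L6]=0

invalidations = 0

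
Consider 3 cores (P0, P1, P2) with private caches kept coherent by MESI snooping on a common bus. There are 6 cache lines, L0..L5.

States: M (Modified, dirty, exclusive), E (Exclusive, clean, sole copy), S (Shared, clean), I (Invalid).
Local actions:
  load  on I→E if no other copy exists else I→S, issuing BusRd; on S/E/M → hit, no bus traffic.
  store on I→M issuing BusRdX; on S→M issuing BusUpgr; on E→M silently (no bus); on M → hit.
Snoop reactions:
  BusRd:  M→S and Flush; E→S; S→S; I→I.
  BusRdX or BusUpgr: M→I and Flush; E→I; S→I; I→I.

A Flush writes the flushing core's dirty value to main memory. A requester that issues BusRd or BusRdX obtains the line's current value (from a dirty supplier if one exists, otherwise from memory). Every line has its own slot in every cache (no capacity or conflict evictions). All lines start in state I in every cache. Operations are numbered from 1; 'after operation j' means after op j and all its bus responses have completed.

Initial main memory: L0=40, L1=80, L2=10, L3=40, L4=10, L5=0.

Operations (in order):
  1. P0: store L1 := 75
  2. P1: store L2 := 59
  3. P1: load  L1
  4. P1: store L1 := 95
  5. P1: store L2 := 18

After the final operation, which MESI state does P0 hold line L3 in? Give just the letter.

state = I

  op1 P0: store L1 := 75 → M/I/I on L1; bus BusRdX; mem=80
  op2 P1: store L2 := 59 → I/M/I on L2; bus BusRdX; mem=10
  op3 P1: load  L1 → S/S/I on L1; bus BusRd Flush; mem=75
  op4 P1: store L1 := 95 → I/M/I on L1; bus BusUpgr; mem=75
  op5 P1: store L2 := 18 → I/M/I on L2; bus (none); mem=10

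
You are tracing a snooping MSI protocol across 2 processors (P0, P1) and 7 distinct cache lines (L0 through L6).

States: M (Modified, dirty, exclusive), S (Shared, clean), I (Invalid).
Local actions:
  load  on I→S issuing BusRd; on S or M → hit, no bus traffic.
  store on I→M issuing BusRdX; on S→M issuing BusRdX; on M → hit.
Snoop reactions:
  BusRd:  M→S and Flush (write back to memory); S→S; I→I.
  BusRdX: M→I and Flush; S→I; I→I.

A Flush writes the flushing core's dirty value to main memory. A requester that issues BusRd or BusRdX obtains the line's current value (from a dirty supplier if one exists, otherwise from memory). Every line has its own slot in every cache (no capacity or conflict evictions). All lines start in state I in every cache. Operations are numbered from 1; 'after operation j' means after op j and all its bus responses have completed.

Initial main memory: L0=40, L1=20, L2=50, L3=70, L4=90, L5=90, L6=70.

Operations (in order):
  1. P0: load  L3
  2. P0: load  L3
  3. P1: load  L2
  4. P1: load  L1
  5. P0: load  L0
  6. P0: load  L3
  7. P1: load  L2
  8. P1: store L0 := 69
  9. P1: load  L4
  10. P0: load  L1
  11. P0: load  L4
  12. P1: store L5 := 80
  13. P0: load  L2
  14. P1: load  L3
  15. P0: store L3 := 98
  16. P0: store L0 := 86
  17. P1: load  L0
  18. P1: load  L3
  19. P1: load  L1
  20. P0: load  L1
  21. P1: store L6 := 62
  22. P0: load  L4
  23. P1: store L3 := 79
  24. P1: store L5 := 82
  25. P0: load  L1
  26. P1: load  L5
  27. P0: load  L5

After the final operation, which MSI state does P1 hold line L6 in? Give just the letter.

1. P0: load  L3  bus=[BusRd]  L3: P0=S P1=I  mem[L3]=70
2. P0: load  L3  bus=[-]  L3: P0=S P1=I  mem[L3]=70
3. P1: load  L2  bus=[BusRd]  L2: P0=I P1=S  mem[L2]=50
4. P1: load  L1  bus=[BusRd]  L1: P0=I P1=S  mem[L1]=20
5. P0: load  L0  bus=[BusRd]  L0: P0=S P1=I  mem[L0]=40
6. P0: load  L3  bus=[-]  L3: P0=S P1=I  mem[L3]=70
7. P1: load  L2  bus=[-]  L2: P0=I P1=S  mem[L2]=50
8. P1: store L0 := 69  bus=[BusRdX]  L0: P0=I P1=M  mem[L0]=40
9. P1: load  L4  bus=[BusRd]  L4: P0=I P1=S  mem[L4]=90
10. P0: load  L1  bus=[BusRd]  L1: P0=S P1=S  mem[L1]=20
11. P0: load  L4  bus=[BusRd]  L4: P0=S P1=S  mem[L4]=90
12. P1: store L5 := 80  bus=[BusRdX]  L5: P0=I P1=M  mem[L5]=90
13. P0: load  L2  bus=[BusRd]  L2: P0=S P1=S  mem[L2]=50
14. P1: load  L3  bus=[BusRd]  L3: P0=S P1=S  mem[L3]=70
15. P0: store L3 := 98  bus=[BusRdX]  L3: P0=M P1=I  mem[L3]=70
16. P0: store L0 := 86  bus=[BusRdX,Flush]  L0: P0=M P1=I  mem[L0]=69
17. P1: load  L0  bus=[BusRd,Flush]  L0: P0=S P1=S  mem[L0]=86
18. P1: load  L3  bus=[BusRd,Flush]  L3: P0=S P1=S  mem[L3]=98
19. P1: load  L1  bus=[-]  L1: P0=S P1=S  mem[L1]=20
20. P0: load  L1  bus=[-]  L1: P0=S P1=S  mem[L1]=20
21. P1: store L6 := 62  bus=[BusRdX]  L6: P0=I P1=M  mem[L6]=70
22. P0: load  L4  bus=[-]  L4: P0=S P1=S  mem[L4]=90
23. P1: store L3 := 79  bus=[BusRdX]  L3: P0=I P1=M  mem[L3]=98
24. P1: store L5 := 82  bus=[-]  L5: P0=I P1=M  mem[L5]=90
25. P0: load  L1  bus=[-]  L1: P0=S P1=S  mem[L1]=20
26. P1: load  L5  bus=[-]  L5: P0=I P1=M  mem[L5]=90
27. P0: load  L5  bus=[BusRd,Flush]  L5: P0=S P1=S  mem[L5]=82

state = M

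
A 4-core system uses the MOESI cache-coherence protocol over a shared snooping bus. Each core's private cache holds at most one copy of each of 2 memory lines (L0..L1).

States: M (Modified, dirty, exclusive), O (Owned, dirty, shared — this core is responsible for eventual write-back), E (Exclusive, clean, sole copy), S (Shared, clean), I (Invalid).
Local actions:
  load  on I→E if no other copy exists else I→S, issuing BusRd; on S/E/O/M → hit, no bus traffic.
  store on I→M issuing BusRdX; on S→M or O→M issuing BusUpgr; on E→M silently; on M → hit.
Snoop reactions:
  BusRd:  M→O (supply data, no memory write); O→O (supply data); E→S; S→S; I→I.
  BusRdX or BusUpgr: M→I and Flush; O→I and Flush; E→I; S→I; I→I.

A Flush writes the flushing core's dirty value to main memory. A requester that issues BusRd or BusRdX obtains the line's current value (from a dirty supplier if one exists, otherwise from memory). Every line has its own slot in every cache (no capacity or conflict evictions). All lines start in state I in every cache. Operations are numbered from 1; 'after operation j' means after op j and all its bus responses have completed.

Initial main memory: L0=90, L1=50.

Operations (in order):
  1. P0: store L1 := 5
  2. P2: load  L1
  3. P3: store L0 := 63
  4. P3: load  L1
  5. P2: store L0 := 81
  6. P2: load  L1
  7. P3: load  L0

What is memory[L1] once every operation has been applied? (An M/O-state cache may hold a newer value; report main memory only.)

memory[L1] = 50

step 1: P0: store L1 := 5  ⟶  MIII  (L1)  txn=BusRdX  M[L1]=50
step 2: P2: load  L1  ⟶  OISI  (L1)  txn=BusRd  M[L1]=50
step 3: P3: store L0 := 63  ⟶  IIIM  (L0)  txn=BusRdX  M[L0]=90
step 4: P3: load  L1  ⟶  OISS  (L1)  txn=BusRd  M[L1]=50
step 5: P2: store L0 := 81  ⟶  IIMI  (L0)  txn=BusRdX+Flush  M[L0]=63
step 6: P2: load  L1  ⟶  OISS  (L1)  txn=∅  M[L1]=50
step 7: P3: load  L0  ⟶  IIOS  (L0)  txn=BusRd  M[L0]=63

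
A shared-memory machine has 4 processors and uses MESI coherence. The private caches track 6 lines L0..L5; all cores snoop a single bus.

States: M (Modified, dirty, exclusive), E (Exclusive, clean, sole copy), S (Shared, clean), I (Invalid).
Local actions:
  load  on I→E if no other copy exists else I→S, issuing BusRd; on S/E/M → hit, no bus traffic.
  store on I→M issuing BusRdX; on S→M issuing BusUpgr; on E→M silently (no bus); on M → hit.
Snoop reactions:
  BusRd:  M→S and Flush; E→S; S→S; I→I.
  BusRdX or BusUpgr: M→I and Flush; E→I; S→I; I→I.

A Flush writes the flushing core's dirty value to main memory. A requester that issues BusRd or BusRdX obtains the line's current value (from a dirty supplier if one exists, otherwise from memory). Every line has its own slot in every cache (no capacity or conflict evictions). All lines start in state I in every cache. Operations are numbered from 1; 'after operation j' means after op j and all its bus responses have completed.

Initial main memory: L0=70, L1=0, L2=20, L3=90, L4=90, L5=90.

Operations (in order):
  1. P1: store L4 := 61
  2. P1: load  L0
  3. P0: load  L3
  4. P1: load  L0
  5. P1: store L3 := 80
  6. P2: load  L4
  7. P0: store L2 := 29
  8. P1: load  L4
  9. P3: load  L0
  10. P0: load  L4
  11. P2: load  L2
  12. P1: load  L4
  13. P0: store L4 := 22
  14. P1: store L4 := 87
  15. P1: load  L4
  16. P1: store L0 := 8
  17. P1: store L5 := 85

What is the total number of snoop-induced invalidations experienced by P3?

invalidations = 1

  op1 P1: store L4 := 61 → I/M/I/I on L4; bus BusRdX; mem=90
  op2 P1: load  L0 → I/E/I/I on L0; bus BusRd; mem=70
  op3 P0: load  L3 → E/I/I/I on L3; bus BusRd; mem=90
  op4 P1: load  L0 → I/E/I/I on L0; bus (none); mem=70
  op5 P1: store L3 := 80 → I/M/I/I on L3; bus BusRdX; mem=90
  op6 P2: load  L4 → I/S/S/I on L4; bus BusRd Flush; mem=61
  op7 P0: store L2 := 29 → M/I/I/I on L2; bus BusRdX; mem=20
  op8 P1: load  L4 → I/S/S/I on L4; bus (none); mem=61
  op9 P3: load  L0 → I/S/I/S on L0; bus BusRd; mem=70
  op10 P0: load  L4 → S/S/S/I on L4; bus BusRd; mem=61
  op11 P2: load  L2 → S/I/S/I on L2; bus BusRd Flush; mem=29
  op12 P1: load  L4 → S/S/S/I on L4; bus (none); mem=61
  op13 P0: store L4 := 22 → M/I/I/I on L4; bus BusUpgr; mem=61
  op14 P1: store L4 := 87 → I/M/I/I on L4; bus BusRdX Flush; mem=22
  op15 P1: load  L4 → I/M/I/I on L4; bus (none); mem=22
  op16 P1: store L0 := 8 → I/M/I/I on L0; bus BusUpgr; mem=70
  op17 P1: store L5 := 85 → I/M/I/I on L5; bus BusRdX; mem=90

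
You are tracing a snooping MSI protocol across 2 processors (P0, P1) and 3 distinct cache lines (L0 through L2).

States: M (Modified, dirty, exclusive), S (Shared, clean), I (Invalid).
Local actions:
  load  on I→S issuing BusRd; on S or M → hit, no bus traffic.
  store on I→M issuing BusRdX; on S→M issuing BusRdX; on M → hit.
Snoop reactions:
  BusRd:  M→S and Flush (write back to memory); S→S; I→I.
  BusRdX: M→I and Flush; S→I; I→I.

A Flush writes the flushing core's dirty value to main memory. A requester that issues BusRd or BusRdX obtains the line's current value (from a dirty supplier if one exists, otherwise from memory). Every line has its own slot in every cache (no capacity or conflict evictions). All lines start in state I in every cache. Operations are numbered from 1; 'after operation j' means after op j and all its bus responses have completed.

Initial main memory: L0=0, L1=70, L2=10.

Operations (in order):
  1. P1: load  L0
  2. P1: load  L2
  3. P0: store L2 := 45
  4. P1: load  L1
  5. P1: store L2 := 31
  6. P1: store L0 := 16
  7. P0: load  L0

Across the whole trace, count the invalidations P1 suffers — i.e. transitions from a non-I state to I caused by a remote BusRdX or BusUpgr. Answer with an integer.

[1] P1: load  L0 | P0:I, P1:S(0) | bus: BusRd
[2] P1: load  L2 | P0:I, P1:S(10) | bus: BusRd
[3] P0: store L2 := 45 | P0:M(45), P1:I | bus: BusRdX
[4] P1: load  L1 | P0:I, P1:S(70) | bus: BusRd
[5] P1: store L2 := 31 | P0:I, P1:M(31) | bus: BusRdX,Flush
[6] P1: store L0 := 16 | P0:I, P1:M(16) | bus: BusRdX
[7] P0: load  L0 | P0:S(16), P1:S(16) | bus: BusRd,Flush

invalidations = 1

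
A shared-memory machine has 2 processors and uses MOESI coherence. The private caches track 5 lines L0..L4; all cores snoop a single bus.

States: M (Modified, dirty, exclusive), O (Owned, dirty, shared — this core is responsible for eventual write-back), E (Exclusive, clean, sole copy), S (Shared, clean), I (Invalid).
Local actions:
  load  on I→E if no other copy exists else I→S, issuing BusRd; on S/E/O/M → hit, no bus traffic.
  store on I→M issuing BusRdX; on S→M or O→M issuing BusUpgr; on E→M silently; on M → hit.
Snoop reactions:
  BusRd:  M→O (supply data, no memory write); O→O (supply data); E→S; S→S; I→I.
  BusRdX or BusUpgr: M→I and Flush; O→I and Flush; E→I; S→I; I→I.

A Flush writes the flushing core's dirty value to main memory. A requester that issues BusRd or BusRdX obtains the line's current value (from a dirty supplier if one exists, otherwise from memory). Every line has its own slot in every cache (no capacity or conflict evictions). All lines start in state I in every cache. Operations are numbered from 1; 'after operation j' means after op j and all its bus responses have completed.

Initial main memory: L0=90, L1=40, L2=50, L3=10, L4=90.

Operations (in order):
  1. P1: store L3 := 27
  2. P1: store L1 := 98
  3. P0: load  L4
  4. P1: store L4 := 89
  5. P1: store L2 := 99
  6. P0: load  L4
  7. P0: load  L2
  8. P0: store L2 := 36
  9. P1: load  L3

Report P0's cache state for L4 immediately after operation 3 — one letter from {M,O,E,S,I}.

state = E

  op1 P1: store L3 := 27 → I/M on L3; bus BusRdX; mem=10
  op2 P1: store L1 := 98 → I/M on L1; bus BusRdX; mem=40
  op3 P0: load  L4 → E/I on L4; bus BusRd; mem=90
  op4 P1: store L4 := 89 → I/M on L4; bus BusRdX; mem=90
  op5 P1: store L2 := 99 → I/M on L2; bus BusRdX; mem=50
  op6 P0: load  L4 → S/O on L4; bus BusRd; mem=90
  op7 P0: load  L2 → S/O on L2; bus BusRd; mem=50
  op8 P0: store L2 := 36 → M/I on L2; bus BusUpgr Flush; mem=99
  op9 P1: load  L3 → I/M on L3; bus (none); mem=10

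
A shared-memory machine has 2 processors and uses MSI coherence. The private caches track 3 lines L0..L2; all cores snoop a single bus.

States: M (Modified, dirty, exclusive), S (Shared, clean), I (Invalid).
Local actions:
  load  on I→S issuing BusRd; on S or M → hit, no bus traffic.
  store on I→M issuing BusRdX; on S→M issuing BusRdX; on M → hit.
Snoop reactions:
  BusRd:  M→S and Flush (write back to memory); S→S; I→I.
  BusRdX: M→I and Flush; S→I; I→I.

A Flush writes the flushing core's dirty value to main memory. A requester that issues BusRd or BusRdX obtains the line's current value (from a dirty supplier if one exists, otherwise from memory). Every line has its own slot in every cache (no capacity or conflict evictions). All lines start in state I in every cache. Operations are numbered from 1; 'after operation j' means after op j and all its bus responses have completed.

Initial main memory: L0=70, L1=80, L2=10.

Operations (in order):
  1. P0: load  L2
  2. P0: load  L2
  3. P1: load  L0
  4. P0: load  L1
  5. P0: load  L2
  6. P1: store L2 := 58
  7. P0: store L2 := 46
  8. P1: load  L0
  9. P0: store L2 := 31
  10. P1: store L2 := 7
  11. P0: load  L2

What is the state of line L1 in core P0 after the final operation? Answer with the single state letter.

state = S

[1] P0: load  L2 | P0:S(10), P1:I | bus: BusRd
[2] P0: load  L2 | P0:S(10), P1:I | bus: none
[3] P1: load  L0 | P0:I, P1:S(70) | bus: BusRd
[4] P0: load  L1 | P0:S(80), P1:I | bus: BusRd
[5] P0: load  L2 | P0:S(10), P1:I | bus: none
[6] P1: store L2 := 58 | P0:I, P1:M(58) | bus: BusRdX
[7] P0: store L2 := 46 | P0:M(46), P1:I | bus: BusRdX,Flush
[8] P1: load  L0 | P0:I, P1:S(70) | bus: none
[9] P0: store L2 := 31 | P0:M(31), P1:I | bus: none
[10] P1: store L2 := 7 | P0:I, P1:M(7) | bus: BusRdX,Flush
[11] P0: load  L2 | P0:S(7), P1:S(7) | bus: BusRd,Flush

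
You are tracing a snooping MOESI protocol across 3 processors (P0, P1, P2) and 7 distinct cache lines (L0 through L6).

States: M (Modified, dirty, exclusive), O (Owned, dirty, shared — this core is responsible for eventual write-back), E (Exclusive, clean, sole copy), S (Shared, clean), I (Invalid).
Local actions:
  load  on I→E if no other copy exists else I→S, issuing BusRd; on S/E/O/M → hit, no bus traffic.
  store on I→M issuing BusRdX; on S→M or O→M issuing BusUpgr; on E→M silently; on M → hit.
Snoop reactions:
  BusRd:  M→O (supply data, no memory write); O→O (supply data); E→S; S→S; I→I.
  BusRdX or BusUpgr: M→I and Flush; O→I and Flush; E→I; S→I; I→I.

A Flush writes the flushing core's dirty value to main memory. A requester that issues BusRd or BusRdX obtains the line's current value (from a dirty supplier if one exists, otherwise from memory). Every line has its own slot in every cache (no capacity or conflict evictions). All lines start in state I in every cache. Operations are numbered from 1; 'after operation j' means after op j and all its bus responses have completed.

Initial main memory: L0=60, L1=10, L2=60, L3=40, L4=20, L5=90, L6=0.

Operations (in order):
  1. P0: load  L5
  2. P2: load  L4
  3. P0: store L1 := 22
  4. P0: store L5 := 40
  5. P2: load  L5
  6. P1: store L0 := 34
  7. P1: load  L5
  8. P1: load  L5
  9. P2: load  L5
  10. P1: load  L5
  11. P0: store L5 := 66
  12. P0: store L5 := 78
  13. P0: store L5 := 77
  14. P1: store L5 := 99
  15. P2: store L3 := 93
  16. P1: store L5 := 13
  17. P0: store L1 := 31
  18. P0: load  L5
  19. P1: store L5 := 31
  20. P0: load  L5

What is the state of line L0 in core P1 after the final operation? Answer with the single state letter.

state = M

1. P0: load  L5  bus=[BusRd]  L5: P0=E P1=I P2=I  mem[L5]=90
2. P2: load  L4  bus=[BusRd]  L4: P0=I P1=I P2=E  mem[L4]=20
3. P0: store L1 := 22  bus=[BusRdX]  L1: P0=M P1=I P2=I  mem[L1]=10
4. P0: store L5 := 40  bus=[-]  L5: P0=M P1=I P2=I  mem[L5]=90
5. P2: load  L5  bus=[BusRd]  L5: P0=O P1=I P2=S  mem[L5]=90
6. P1: store L0 := 34  bus=[BusRdX]  L0: P0=I P1=M P2=I  mem[L0]=60
7. P1: load  L5  bus=[BusRd]  L5: P0=O P1=S P2=S  mem[L5]=90
8. P1: load  L5  bus=[-]  L5: P0=O P1=S P2=S  mem[L5]=90
9. P2: load  L5  bus=[-]  L5: P0=O P1=S P2=S  mem[L5]=90
10. P1: load  L5  bus=[-]  L5: P0=O P1=S P2=S  mem[L5]=90
11. P0: store L5 := 66  bus=[BusUpgr]  L5: P0=M P1=I P2=I  mem[L5]=90
12. P0: store L5 := 78  bus=[-]  L5: P0=M P1=I P2=I  mem[L5]=90
13. P0: store L5 := 77  bus=[-]  L5: P0=M P1=I P2=I  mem[L5]=90
14. P1: store L5 := 99  bus=[BusRdX,Flush]  L5: P0=I P1=M P2=I  mem[L5]=77
15. P2: store L3 := 93  bus=[BusRdX]  L3: P0=I P1=I P2=M  mem[L3]=40
16. P1: store L5 := 13  bus=[-]  L5: P0=I P1=M P2=I  mem[L5]=77
17. P0: store L1 := 31  bus=[-]  L1: P0=M P1=I P2=I  mem[L1]=10
18. P0: load  L5  bus=[BusRd]  L5: P0=S P1=O P2=I  mem[L5]=77
19. P1: store L5 := 31  bus=[BusUpgr]  L5: P0=I P1=M P2=I  mem[L5]=77
20. P0: load  L5  bus=[BusRd]  L5: P0=S P1=O P2=I  mem[L5]=77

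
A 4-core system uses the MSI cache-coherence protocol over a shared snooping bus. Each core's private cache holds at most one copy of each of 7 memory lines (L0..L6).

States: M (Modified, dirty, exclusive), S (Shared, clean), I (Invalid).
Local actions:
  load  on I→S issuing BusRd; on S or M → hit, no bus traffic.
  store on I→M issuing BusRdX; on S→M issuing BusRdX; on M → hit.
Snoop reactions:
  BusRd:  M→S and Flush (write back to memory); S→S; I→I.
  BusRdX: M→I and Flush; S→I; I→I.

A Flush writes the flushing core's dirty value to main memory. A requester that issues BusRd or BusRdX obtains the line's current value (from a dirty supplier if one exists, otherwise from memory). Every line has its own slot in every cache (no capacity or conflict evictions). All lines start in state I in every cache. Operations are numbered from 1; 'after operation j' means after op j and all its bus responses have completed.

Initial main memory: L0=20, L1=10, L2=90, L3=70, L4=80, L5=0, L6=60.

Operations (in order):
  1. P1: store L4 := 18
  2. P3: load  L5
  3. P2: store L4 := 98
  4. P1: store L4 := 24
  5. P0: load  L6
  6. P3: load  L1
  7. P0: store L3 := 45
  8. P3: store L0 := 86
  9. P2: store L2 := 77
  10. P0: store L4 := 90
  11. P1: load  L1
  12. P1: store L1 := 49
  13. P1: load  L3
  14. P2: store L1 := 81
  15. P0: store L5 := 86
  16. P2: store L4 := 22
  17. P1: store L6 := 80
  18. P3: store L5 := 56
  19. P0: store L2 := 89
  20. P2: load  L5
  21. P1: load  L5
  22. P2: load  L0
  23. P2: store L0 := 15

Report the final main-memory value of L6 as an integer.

1. P1: store L4 := 18  bus=[BusRdX]  L4: P0=I P1=M P2=I P3=I  mem[L4]=80
2. P3: load  L5  bus=[BusRd]  L5: P0=I P1=I P2=I P3=S  mem[L5]=0
3. P2: store L4 := 98  bus=[BusRdX,Flush]  L4: P0=I P1=I P2=M P3=I  mem[L4]=18
4. P1: store L4 := 24  bus=[BusRdX,Flush]  L4: P0=I P1=M P2=I P3=I  mem[L4]=98
5. P0: load  L6  bus=[BusRd]  L6: P0=S P1=I P2=I P3=I  mem[L6]=60
6. P3: load  L1  bus=[BusRd]  L1: P0=I P1=I P2=I P3=S  mem[L1]=10
7. P0: store L3 := 45  bus=[BusRdX]  L3: P0=M P1=I P2=I P3=I  mem[L3]=70
8. P3: store L0 := 86  bus=[BusRdX]  L0: P0=I P1=I P2=I P3=M  mem[L0]=20
9. P2: store L2 := 77  bus=[BusRdX]  L2: P0=I P1=I P2=M P3=I  mem[L2]=90
10. P0: store L4 := 90  bus=[BusRdX,Flush]  L4: P0=M P1=I P2=I P3=I  mem[L4]=24
11. P1: load  L1  bus=[BusRd]  L1: P0=I P1=S P2=I P3=S  mem[L1]=10
12. P1: store L1 := 49  bus=[BusRdX]  L1: P0=I P1=M P2=I P3=I  mem[L1]=10
13. P1: load  L3  bus=[BusRd,Flush]  L3: P0=S P1=S P2=I P3=I  mem[L3]=45
14. P2: store L1 := 81  bus=[BusRdX,Flush]  L1: P0=I P1=I P2=M P3=I  mem[L1]=49
15. P0: store L5 := 86  bus=[BusRdX]  L5: P0=M P1=I P2=I P3=I  mem[L5]=0
16. P2: store L4 := 22  bus=[BusRdX,Flush]  L4: P0=I P1=I P2=M P3=I  mem[L4]=90
17. P1: store L6 := 80  bus=[BusRdX]  L6: P0=I P1=M P2=I P3=I  mem[L6]=60
18. P3: store L5 := 56  bus=[BusRdX,Flush]  L5: P0=I P1=I P2=I P3=M  mem[L5]=86
19. P0: store L2 := 89  bus=[BusRdX,Flush]  L2: P0=M P1=I P2=I P3=I  mem[L2]=77
20. P2: load  L5  bus=[BusRd,Flush]  L5: P0=I P1=I P2=S P3=S  mem[L5]=56
21. P1: load  L5  bus=[BusRd]  L5: P0=I P1=S P2=S P3=S  mem[L5]=56
22. P2: load  L0  bus=[BusRd,Flush]  L0: P0=I P1=I P2=S P3=S  mem[L0]=86
23. P2: store L0 := 15  bus=[BusRdX]  L0: P0=I P1=I P2=M P3=I  mem[L0]=86

memory[L6] = 60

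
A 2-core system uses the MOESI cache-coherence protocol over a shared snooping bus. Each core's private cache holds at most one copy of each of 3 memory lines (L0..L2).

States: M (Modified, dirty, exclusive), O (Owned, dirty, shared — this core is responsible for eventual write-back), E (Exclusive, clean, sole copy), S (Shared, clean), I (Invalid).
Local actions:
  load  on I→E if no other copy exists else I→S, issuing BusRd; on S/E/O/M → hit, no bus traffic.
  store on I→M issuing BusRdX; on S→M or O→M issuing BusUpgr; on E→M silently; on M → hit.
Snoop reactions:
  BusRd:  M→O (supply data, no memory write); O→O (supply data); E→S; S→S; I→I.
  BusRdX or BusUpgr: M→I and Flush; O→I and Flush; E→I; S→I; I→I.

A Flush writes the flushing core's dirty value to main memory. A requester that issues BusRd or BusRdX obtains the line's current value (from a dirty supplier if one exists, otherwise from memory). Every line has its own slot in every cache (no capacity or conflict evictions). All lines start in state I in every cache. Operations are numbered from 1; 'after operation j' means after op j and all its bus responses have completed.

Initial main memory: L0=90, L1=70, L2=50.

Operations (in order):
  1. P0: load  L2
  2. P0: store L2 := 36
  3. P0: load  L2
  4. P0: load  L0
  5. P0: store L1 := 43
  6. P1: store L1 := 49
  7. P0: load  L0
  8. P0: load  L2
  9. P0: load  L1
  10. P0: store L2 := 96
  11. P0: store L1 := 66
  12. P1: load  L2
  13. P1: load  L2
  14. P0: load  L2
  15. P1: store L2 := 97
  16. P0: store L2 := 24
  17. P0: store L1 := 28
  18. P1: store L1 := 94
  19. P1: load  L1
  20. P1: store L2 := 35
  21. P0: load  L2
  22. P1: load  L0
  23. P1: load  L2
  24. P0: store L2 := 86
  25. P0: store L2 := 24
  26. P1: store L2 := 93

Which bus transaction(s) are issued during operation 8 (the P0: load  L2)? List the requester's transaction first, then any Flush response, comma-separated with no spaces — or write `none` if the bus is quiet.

bus = none

step 1: P0: load  L2  ⟶  EI  (L2)  txn=BusRd  M[L2]=50
step 2: P0: store L2 := 36  ⟶  MI  (L2)  txn=∅  M[L2]=50
step 3: P0: load  L2  ⟶  MI  (L2)  txn=∅  M[L2]=50
step 4: P0: load  L0  ⟶  EI  (L0)  txn=BusRd  M[L0]=90
step 5: P0: store L1 := 43  ⟶  MI  (L1)  txn=BusRdX  M[L1]=70
step 6: P1: store L1 := 49  ⟶  IM  (L1)  txn=BusRdX+Flush  M[L1]=43
step 7: P0: load  L0  ⟶  EI  (L0)  txn=∅  M[L0]=90
step 8: P0: load  L2  ⟶  MI  (L2)  txn=∅  M[L2]=50
step 9: P0: load  L1  ⟶  SO  (L1)  txn=BusRd  M[L1]=43
step 10: P0: store L2 := 96  ⟶  MI  (L2)  txn=∅  M[L2]=50
step 11: P0: store L1 := 66  ⟶  MI  (L1)  txn=BusUpgr+Flush  M[L1]=49
step 12: P1: load  L2  ⟶  OS  (L2)  txn=BusRd  M[L2]=50
step 13: P1: load  L2  ⟶  OS  (L2)  txn=∅  M[L2]=50
step 14: P0: load  L2  ⟶  OS  (L2)  txn=∅  M[L2]=50
step 15: P1: store L2 := 97  ⟶  IM  (L2)  txn=BusUpgr+Flush  M[L2]=96
step 16: P0: store L2 := 24  ⟶  MI  (L2)  txn=BusRdX+Flush  M[L2]=97
step 17: P0: store L1 := 28  ⟶  MI  (L1)  txn=∅  M[L1]=49
step 18: P1: store L1 := 94  ⟶  IM  (L1)  txn=BusRdX+Flush  M[L1]=28
step 19: P1: load  L1  ⟶  IM  (L1)  txn=∅  M[L1]=28
step 20: P1: store L2 := 35  ⟶  IM  (L2)  txn=BusRdX+Flush  M[L2]=24
step 21: P0: load  L2  ⟶  SO  (L2)  txn=BusRd  M[L2]=24
step 22: P1: load  L0  ⟶  SS  (L0)  txn=BusRd  M[L0]=90
step 23: P1: load  L2  ⟶  SO  (L2)  txn=∅  M[L2]=24
step 24: P0: store L2 := 86  ⟶  MI  (L2)  txn=BusUpgr+Flush  M[L2]=35
step 25: P0: store L2 := 24  ⟶  MI  (L2)  txn=∅  M[L2]=35
step 26: P1: store L2 := 93  ⟶  IM  (L2)  txn=BusRdX+Flush  M[L2]=24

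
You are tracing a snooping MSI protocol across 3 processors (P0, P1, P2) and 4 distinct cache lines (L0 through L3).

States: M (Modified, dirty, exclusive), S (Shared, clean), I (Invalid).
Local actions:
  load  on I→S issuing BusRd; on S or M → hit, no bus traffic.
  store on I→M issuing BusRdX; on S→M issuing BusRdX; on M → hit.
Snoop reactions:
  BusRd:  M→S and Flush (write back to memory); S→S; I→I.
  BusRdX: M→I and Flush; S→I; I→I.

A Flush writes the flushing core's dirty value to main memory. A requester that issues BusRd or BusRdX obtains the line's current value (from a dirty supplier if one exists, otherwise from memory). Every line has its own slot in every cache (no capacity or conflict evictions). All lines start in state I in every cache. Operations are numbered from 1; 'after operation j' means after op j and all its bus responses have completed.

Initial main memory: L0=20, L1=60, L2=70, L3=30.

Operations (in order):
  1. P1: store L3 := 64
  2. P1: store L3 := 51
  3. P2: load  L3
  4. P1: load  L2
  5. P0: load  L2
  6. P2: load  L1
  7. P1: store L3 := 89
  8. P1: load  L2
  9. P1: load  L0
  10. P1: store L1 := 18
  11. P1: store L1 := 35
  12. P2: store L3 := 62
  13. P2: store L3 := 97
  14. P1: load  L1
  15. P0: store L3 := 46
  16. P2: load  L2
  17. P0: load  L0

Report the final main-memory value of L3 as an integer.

memory[L3] = 97

  op1 P1: store L3 := 64 → I/M/I on L3; bus BusRdX; mem=30
  op2 P1: store L3 := 51 → I/M/I on L3; bus (none); mem=30
  op3 P2: load  L3 → I/S/S on L3; bus BusRd Flush; mem=51
  op4 P1: load  L2 → I/S/I on L2; bus BusRd; mem=70
  op5 P0: load  L2 → S/S/I on L2; bus BusRd; mem=70
  op6 P2: load  L1 → I/I/S on L1; bus BusRd; mem=60
  op7 P1: store L3 := 89 → I/M/I on L3; bus BusRdX; mem=51
  op8 P1: load  L2 → S/S/I on L2; bus (none); mem=70
  op9 P1: load  L0 → I/S/I on L0; bus BusRd; mem=20
  op10 P1: store L1 := 18 → I/M/I on L1; bus BusRdX; mem=60
  op11 P1: store L1 := 35 → I/M/I on L1; bus (none); mem=60
  op12 P2: store L3 := 62 → I/I/M on L3; bus BusRdX Flush; mem=89
  op13 P2: store L3 := 97 → I/I/M on L3; bus (none); mem=89
  op14 P1: load  L1 → I/M/I on L1; bus (none); mem=60
  op15 P0: store L3 := 46 → M/I/I on L3; bus BusRdX Flush; mem=97
  op16 P2: load  L2 → S/S/S on L2; bus BusRd; mem=70
  op17 P0: load  L0 → S/S/I on L0; bus BusRd; mem=20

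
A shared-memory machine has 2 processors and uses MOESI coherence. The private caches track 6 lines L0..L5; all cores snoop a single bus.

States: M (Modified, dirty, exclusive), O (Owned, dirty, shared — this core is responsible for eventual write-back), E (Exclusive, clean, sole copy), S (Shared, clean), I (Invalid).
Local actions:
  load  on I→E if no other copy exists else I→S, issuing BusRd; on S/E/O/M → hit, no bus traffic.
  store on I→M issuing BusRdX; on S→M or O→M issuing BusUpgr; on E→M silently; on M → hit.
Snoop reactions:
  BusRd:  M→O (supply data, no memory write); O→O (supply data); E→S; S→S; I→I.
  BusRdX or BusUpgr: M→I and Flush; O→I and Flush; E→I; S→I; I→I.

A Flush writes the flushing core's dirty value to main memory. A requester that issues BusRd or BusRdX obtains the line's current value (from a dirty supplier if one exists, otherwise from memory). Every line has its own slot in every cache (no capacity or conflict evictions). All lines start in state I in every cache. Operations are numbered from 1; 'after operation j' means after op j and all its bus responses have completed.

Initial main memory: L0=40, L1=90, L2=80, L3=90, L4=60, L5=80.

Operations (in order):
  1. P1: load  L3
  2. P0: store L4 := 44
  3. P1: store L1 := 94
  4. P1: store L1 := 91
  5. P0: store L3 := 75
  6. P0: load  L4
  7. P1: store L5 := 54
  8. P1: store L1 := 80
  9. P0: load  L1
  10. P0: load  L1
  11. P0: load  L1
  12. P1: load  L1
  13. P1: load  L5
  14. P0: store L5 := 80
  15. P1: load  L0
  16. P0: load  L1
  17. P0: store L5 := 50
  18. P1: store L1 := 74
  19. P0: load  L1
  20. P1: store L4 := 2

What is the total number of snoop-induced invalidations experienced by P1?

invalidations = 2

[1] P1: load  L3 | P0:I, P1:E(90) | bus: BusRd
[2] P0: store L4 := 44 | P0:M(44), P1:I | bus: BusRdX
[3] P1: store L1 := 94 | P0:I, P1:M(94) | bus: BusRdX
[4] P1: store L1 := 91 | P0:I, P1:M(91) | bus: none
[5] P0: store L3 := 75 | P0:M(75), P1:I | bus: BusRdX
[6] P0: load  L4 | P0:M(44), P1:I | bus: none
[7] P1: store L5 := 54 | P0:I, P1:M(54) | bus: BusRdX
[8] P1: store L1 := 80 | P0:I, P1:M(80) | bus: none
[9] P0: load  L1 | P0:S(80), P1:O(80) | bus: BusRd
[10] P0: load  L1 | P0:S(80), P1:O(80) | bus: none
[11] P0: load  L1 | P0:S(80), P1:O(80) | bus: none
[12] P1: load  L1 | P0:S(80), P1:O(80) | bus: none
[13] P1: load  L5 | P0:I, P1:M(54) | bus: none
[14] P0: store L5 := 80 | P0:M(80), P1:I | bus: BusRdX,Flush
[15] P1: load  L0 | P0:I, P1:E(40) | bus: BusRd
[16] P0: load  L1 | P0:S(80), P1:O(80) | bus: none
[17] P0: store L5 := 50 | P0:M(50), P1:I | bus: none
[18] P1: store L1 := 74 | P0:I, P1:M(74) | bus: BusUpgr
[19] P0: load  L1 | P0:S(74), P1:O(74) | bus: BusRd
[20] P1: store L4 := 2 | P0:I, P1:M(2) | bus: BusRdX,Flush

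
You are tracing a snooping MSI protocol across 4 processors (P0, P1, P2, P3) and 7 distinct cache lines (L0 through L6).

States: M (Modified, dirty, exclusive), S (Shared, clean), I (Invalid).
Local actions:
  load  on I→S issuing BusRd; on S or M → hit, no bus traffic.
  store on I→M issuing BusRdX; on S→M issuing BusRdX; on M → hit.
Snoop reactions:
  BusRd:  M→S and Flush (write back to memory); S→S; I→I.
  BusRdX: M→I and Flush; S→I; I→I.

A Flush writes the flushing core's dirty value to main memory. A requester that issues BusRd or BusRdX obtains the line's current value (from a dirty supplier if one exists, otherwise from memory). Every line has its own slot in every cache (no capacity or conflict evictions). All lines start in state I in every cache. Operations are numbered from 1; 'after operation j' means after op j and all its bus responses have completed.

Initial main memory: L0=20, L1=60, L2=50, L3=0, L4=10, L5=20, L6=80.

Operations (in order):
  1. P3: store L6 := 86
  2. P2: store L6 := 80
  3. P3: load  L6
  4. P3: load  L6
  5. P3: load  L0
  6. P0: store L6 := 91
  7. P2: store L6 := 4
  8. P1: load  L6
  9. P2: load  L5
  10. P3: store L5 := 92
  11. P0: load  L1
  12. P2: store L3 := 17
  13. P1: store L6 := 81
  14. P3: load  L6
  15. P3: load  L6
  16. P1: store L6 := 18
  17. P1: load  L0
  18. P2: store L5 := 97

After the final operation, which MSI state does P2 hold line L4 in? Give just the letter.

1. P3: store L6 := 86  bus=[BusRdX]  L6: P0=I P1=I P2=I P3=M  mem[L6]=80
2. P2: store L6 := 80  bus=[BusRdX,Flush]  L6: P0=I P1=I P2=M P3=I  mem[L6]=86
3. P3: load  L6  bus=[BusRd,Flush]  L6: P0=I P1=I P2=S P3=S  mem[L6]=80
4. P3: load  L6  bus=[-]  L6: P0=I P1=I P2=S P3=S  mem[L6]=80
5. P3: load  L0  bus=[BusRd]  L0: P0=I P1=I P2=I P3=S  mem[L0]=20
6. P0: store L6 := 91  bus=[BusRdX]  L6: P0=M P1=I P2=I P3=I  mem[L6]=80
7. P2: store L6 := 4  bus=[BusRdX,Flush]  L6: P0=I P1=I P2=M P3=I  mem[L6]=91
8. P1: load  L6  bus=[BusRd,Flush]  L6: P0=I P1=S P2=S P3=I  mem[L6]=4
9. P2: load  L5  bus=[BusRd]  L5: P0=I P1=I P2=S P3=I  mem[L5]=20
10. P3: store L5 := 92  bus=[BusRdX]  L5: P0=I P1=I P2=I P3=M  mem[L5]=20
11. P0: load  L1  bus=[BusRd]  L1: P0=S P1=I P2=I P3=I  mem[L1]=60
12. P2: store L3 := 17  bus=[BusRdX]  L3: P0=I P1=I P2=M P3=I  mem[L3]=0
13. P1: store L6 := 81  bus=[BusRdX]  L6: P0=I P1=M P2=I P3=I  mem[L6]=4
14. P3: load  L6  bus=[BusRd,Flush]  L6: P0=I P1=S P2=I P3=S  mem[L6]=81
15. P3: load  L6  bus=[-]  L6: P0=I P1=S P2=I P3=S  mem[L6]=81
16. P1: store L6 := 18  bus=[BusRdX]  L6: P0=I P1=M P2=I P3=I  mem[L6]=81
17. P1: load  L0  bus=[BusRd]  L0: P0=I P1=S P2=I P3=S  mem[L0]=20
18. P2: store L5 := 97  bus=[BusRdX,Flush]  L5: P0=I P1=I P2=M P3=I  mem[L5]=92

state = I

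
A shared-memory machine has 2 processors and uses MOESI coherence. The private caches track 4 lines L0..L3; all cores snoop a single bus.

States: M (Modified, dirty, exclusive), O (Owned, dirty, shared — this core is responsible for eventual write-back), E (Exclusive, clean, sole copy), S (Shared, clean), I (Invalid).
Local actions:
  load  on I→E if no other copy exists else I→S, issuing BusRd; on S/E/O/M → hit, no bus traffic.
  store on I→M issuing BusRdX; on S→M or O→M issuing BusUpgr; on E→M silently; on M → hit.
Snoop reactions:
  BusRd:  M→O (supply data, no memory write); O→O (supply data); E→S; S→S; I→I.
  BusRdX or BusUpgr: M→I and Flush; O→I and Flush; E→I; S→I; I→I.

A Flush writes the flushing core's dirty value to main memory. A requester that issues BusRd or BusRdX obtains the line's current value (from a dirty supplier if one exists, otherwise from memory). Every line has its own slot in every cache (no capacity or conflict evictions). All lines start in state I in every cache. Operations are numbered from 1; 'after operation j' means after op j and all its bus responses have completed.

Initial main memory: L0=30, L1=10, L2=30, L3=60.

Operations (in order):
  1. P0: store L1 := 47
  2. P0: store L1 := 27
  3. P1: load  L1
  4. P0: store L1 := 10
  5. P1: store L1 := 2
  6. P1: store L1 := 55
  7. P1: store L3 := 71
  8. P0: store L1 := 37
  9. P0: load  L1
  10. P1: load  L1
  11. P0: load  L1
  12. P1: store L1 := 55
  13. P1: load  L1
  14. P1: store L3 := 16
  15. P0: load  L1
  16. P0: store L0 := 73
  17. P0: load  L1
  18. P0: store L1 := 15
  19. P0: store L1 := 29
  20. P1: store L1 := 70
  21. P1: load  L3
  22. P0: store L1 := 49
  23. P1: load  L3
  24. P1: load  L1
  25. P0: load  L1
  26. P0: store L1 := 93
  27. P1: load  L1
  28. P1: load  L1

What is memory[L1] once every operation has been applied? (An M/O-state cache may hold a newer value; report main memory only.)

memory[L1] = 70

[1] P0: store L1 := 47 | P0:M(47), P1:I | bus: BusRdX
[2] P0: store L1 := 27 | P0:M(27), P1:I | bus: none
[3] P1: load  L1 | P0:O(27), P1:S(27) | bus: BusRd
[4] P0: store L1 := 10 | P0:M(10), P1:I | bus: BusUpgr
[5] P1: store L1 := 2 | P0:I, P1:M(2) | bus: BusRdX,Flush
[6] P1: store L1 := 55 | P0:I, P1:M(55) | bus: none
[7] P1: store L3 := 71 | P0:I, P1:M(71) | bus: BusRdX
[8] P0: store L1 := 37 | P0:M(37), P1:I | bus: BusRdX,Flush
[9] P0: load  L1 | P0:M(37), P1:I | bus: none
[10] P1: load  L1 | P0:O(37), P1:S(37) | bus: BusRd
[11] P0: load  L1 | P0:O(37), P1:S(37) | bus: none
[12] P1: store L1 := 55 | P0:I, P1:M(55) | bus: BusUpgr,Flush
[13] P1: load  L1 | P0:I, P1:M(55) | bus: none
[14] P1: store L3 := 16 | P0:I, P1:M(16) | bus: none
[15] P0: load  L1 | P0:S(55), P1:O(55) | bus: BusRd
[16] P0: store L0 := 73 | P0:M(73), P1:I | bus: BusRdX
[17] P0: load  L1 | P0:S(55), P1:O(55) | bus: none
[18] P0: store L1 := 15 | P0:M(15), P1:I | bus: BusUpgr,Flush
[19] P0: store L1 := 29 | P0:M(29), P1:I | bus: none
[20] P1: store L1 := 70 | P0:I, P1:M(70) | bus: BusRdX,Flush
[21] P1: load  L3 | P0:I, P1:M(16) | bus: none
[22] P0: store L1 := 49 | P0:M(49), P1:I | bus: BusRdX,Flush
[23] P1: load  L3 | P0:I, P1:M(16) | bus: none
[24] P1: load  L1 | P0:O(49), P1:S(49) | bus: BusRd
[25] P0: load  L1 | P0:O(49), P1:S(49) | bus: none
[26] P0: store L1 := 93 | P0:M(93), P1:I | bus: BusUpgr
[27] P1: load  L1 | P0:O(93), P1:S(93) | bus: BusRd
[28] P1: load  L1 | P0:O(93), P1:S(93) | bus: none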